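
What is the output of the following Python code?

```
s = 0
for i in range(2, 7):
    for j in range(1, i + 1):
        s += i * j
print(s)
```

i=2,j=1: s = 0+2 = 2
i=2,j=2: s = 2+4 = 6
i=3,j=1: s = 6+3 = 9
i=3,j=2: s = 9+6 = 15
i=3,j=3: s = 15+9 = 24
i=4,j=1: s = 24+4 = 28
i=4,j=2: s = 28+8 = 36
i=4,j=3: s = 36+12 = 48
i=4,j=4: s = 48+16 = 64
i=5,j=1: s = 64+5 = 69
i=5,j=2: s = 69+10 = 79
i=5,j=3: s = 79+15 = 94
i=5,j=4: s = 94+20 = 114
i=5,j=5: s = 114+25 = 139
i=6,j=1: s = 139+6 = 145
i=6,j=2: s = 145+12 = 157
i=6,j=3: s = 157+18 = 175
i=6,j=4: s = 175+24 = 199
i=6,j=5: s = 199+30 = 229
i=6,j=6: s = 229+36 = 265

265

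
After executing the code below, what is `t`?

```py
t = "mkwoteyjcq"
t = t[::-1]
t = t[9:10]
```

reverse → 'qcjyetowkm'
slice [9:10] → 'm'

'm'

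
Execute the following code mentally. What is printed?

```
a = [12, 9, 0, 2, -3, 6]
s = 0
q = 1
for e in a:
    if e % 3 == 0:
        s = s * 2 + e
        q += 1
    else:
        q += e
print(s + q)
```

272

e=12: %3==0, s = 0*2+12 = 12; q=2
e=9: %3==0, s = 12*2+9 = 33; q=3
e=0: %3==0, s = 33*2+0 = 66; q=4
e=2: not %3==0; q=6
e=-3: %3==0, s = 66*2+(-3) = 129; q=7
e=6: %3==0, s = 129*2+6 = 264; q=8
s+q = 264+8 = 272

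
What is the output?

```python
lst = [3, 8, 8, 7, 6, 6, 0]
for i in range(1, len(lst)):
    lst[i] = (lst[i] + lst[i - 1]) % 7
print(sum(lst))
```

27

i=1: lst[1] = (8+3)%7 = 4 → [3, 4, 8, 7, 6, 6, 0]
i=2: lst[2] = (8+4)%7 = 5 → [3, 4, 5, 7, 6, 6, 0]
i=3: lst[3] = (7+5)%7 = 5 → [3, 4, 5, 5, 6, 6, 0]
i=4: lst[4] = (6+5)%7 = 4 → [3, 4, 5, 5, 4, 6, 0]
i=5: lst[5] = (6+4)%7 = 3 → [3, 4, 5, 5, 4, 3, 0]
i=6: lst[6] = (0+3)%7 = 3 → [3, 4, 5, 5, 4, 3, 3]
sum = 27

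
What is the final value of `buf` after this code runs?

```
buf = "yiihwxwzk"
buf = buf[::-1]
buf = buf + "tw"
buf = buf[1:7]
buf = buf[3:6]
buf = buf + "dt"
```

'whidt'

reverse → 'kzwxwhiiy'
+ 'tw' → 'kzwxwhiiytw'
slice [1:7] → 'zwxwhi'
slice [3:6] → 'whi'
+ 'dt' → 'whidt'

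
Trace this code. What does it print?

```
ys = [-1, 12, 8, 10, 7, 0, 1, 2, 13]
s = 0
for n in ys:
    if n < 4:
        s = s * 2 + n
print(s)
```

n=-1: <4, s = 0*2+(-1) = -1
n=12: not <4
n=8: not <4
n=10: not <4
n=7: not <4
n=0: <4, s = (-1)*2+0 = -2
n=1: <4, s = (-2)*2+1 = -3
n=2: <4, s = (-3)*2+2 = -4
n=13: not <4

-4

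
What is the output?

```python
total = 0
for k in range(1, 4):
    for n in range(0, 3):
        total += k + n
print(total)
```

27

k=1,n=0: total = 0+1 = 1
k=1,n=1: total = 1+2 = 3
k=1,n=2: total = 3+3 = 6
k=2,n=0: total = 6+2 = 8
k=2,n=1: total = 8+3 = 11
k=2,n=2: total = 11+4 = 15
k=3,n=0: total = 15+3 = 18
k=3,n=1: total = 18+4 = 22
k=3,n=2: total = 22+5 = 27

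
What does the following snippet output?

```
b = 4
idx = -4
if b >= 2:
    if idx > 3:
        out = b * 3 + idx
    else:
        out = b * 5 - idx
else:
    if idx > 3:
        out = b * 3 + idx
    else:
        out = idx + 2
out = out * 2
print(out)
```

48

b=4, idx=-4
b >= 2 is True; idx > 3 is False
→ out = b * 5 - idx = 24
out = 24*2 = 48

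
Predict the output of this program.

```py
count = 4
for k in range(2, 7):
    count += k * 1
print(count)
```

k=2: count = 4+2*1 = 6
k=3: count = 6+3*1 = 9
k=4: count = 9+4*1 = 13
k=5: count = 13+5*1 = 18
k=6: count = 18+6*1 = 24

24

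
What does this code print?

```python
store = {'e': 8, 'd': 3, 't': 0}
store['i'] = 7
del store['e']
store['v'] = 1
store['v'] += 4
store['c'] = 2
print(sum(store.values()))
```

17

store['i'] = 7 → {'e': 8, 'd': 3, 't': 0, 'i': 7}
del 'e' → {'d': 3, 't': 0, 'i': 7}
store['v'] = 1 → {'d': 3, 't': 0, 'i': 7, 'v': 1}
store['v'] = 1+4 = 5 → {'d': 3, 't': 0, 'i': 7, 'v': 5}
store['c'] = 2 → {'d': 3, 't': 0, 'i': 7, 'v': 5, 'c': 2}
sum of values = 17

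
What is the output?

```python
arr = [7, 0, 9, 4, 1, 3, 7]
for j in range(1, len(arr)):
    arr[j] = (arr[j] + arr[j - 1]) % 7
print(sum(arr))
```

21

j=1: arr[1] = (0+7)%7 = 0 → [7, 0, 9, 4, 1, 3, 7]
j=2: arr[2] = (9+0)%7 = 2 → [7, 0, 2, 4, 1, 3, 7]
j=3: arr[3] = (4+2)%7 = 6 → [7, 0, 2, 6, 1, 3, 7]
j=4: arr[4] = (1+6)%7 = 0 → [7, 0, 2, 6, 0, 3, 7]
j=5: arr[5] = (3+0)%7 = 3 → [7, 0, 2, 6, 0, 3, 7]
j=6: arr[6] = (7+3)%7 = 3 → [7, 0, 2, 6, 0, 3, 3]
sum = 21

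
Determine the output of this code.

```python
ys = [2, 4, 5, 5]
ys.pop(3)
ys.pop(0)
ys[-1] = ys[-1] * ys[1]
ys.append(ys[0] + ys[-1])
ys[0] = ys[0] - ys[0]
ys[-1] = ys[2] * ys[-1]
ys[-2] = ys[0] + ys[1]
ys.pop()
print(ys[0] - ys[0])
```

0

pop(3) removes 5 → [2, 4, 5]
pop(0) removes 2 → [4, 5]
ys[-1] = ys[-1]*ys[1] = 5*5 = 25 → [4, 25]
append ys[0]+ys[-1] = 4+25 = 29 → [4, 25, 29]
ys[0] = ys[0]-ys[0] = 4-4 = 0 → [0, 25, 29]
ys[-1] = ys[2]*ys[-1] = 29*29 = 841 → [0, 25, 841]
ys[-2] = ys[0]+ys[1] = 0+25 = 25 → [0, 25, 841]
pop() removes 841 → [0, 25]
ys[0]-ys[0] = 0-0 = 0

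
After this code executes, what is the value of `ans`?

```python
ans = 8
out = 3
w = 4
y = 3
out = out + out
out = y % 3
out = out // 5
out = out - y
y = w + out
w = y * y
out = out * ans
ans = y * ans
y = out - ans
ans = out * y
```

768

out = 3+3 = 6
out = 3%3 = 0
out = 0//5 = 0
out = 0-3 = -3
y = 4+(-3) = 1
w = 1*1 = 1
out = (-3)*8 = -24
ans = 1*8 = 8
y = (-24)-8 = -32
ans = (-24)*(-32) = 768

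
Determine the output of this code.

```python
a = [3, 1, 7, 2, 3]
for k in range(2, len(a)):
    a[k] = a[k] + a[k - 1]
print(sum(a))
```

k=2: a[2] = 7+1 = 8 → [3, 1, 8, 2, 3]
k=3: a[3] = 2+8 = 10 → [3, 1, 8, 10, 3]
k=4: a[4] = 3+10 = 13 → [3, 1, 8, 10, 13]
sum = 35

35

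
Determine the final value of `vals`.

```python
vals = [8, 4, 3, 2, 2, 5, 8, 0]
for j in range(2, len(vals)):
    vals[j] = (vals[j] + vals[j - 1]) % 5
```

[8, 4, 2, 4, 1, 1, 4, 4]

j=2: vals[2] = (3+4)%5 = 2 → [8, 4, 2, 2, 2, 5, 8, 0]
j=3: vals[3] = (2+2)%5 = 4 → [8, 4, 2, 4, 2, 5, 8, 0]
j=4: vals[4] = (2+4)%5 = 1 → [8, 4, 2, 4, 1, 5, 8, 0]
j=5: vals[5] = (5+1)%5 = 1 → [8, 4, 2, 4, 1, 1, 8, 0]
j=6: vals[6] = (8+1)%5 = 4 → [8, 4, 2, 4, 1, 1, 4, 0]
j=7: vals[7] = (0+4)%5 = 4 → [8, 4, 2, 4, 1, 1, 4, 4]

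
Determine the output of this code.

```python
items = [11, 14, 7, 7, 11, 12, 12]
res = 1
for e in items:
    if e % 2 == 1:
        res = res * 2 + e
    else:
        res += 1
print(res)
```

167

e=11: odd, res = 1*2+11 = 13
e=14: not odd, res = 13+1 = 14
e=7: odd, res = 14*2+7 = 35
e=7: odd, res = 35*2+7 = 77
e=11: odd, res = 77*2+11 = 165
e=12: not odd, res = 165+1 = 166
e=12: not odd, res = 166+1 = 167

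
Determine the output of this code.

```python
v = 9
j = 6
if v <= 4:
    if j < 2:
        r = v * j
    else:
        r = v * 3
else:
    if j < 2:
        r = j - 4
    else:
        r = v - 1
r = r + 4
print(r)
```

v=9, j=6
v <= 4 is False; j < 2 is False
→ r = v - 1 = 8
r = 8+4 = 12

12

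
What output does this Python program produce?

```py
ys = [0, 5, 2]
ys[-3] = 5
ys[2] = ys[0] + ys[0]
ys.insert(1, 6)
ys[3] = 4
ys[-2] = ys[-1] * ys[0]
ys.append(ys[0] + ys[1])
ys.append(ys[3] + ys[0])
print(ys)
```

[5, 6, 20, 4, 11, 9]

ys[-3] = 5 → [5, 5, 2]
ys[2] = ys[0]+ys[0] = 5+5 = 10 → [5, 5, 10]
insert 6 at 1 → [5, 6, 5, 10]
ys[3] = 4 → [5, 6, 5, 4]
ys[-2] = ys[-1]*ys[0] = 4*5 = 20 → [5, 6, 20, 4]
append ys[0]+ys[1] = 5+6 = 11 → [5, 6, 20, 4, 11]
append ys[3]+ys[0] = 4+5 = 9 → [5, 6, 20, 4, 11, 9]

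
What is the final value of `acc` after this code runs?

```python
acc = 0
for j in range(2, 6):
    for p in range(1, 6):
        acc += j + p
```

130

j=2,p=1: acc = 0+3 = 3
j=2,p=2: acc = 3+4 = 7
j=2,p=3: acc = 7+5 = 12
j=2,p=4: acc = 12+6 = 18
j=2,p=5: acc = 18+7 = 25
j=3,p=1: acc = 25+4 = 29
j=3,p=2: acc = 29+5 = 34
j=3,p=3: acc = 34+6 = 40
j=3,p=4: acc = 40+7 = 47
j=3,p=5: acc = 47+8 = 55
j=4,p=1: acc = 55+5 = 60
j=4,p=2: acc = 60+6 = 66
j=4,p=3: acc = 66+7 = 73
j=4,p=4: acc = 73+8 = 81
j=4,p=5: acc = 81+9 = 90
j=5,p=1: acc = 90+6 = 96
j=5,p=2: acc = 96+7 = 103
j=5,p=3: acc = 103+8 = 111
j=5,p=4: acc = 111+9 = 120
j=5,p=5: acc = 120+10 = 130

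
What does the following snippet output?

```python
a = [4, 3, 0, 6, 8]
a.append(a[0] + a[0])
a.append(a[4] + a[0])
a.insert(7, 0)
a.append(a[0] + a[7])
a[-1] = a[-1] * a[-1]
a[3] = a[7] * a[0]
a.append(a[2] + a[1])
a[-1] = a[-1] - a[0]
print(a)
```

[4, 3, 0, 0, 8, 8, 12, 0, 16, -1]

append a[0]+a[0] = 4+4 = 8 → [4, 3, 0, 6, 8, 8]
append a[4]+a[0] = 8+4 = 12 → [4, 3, 0, 6, 8, 8, 12]
insert 0 at 7 → [4, 3, 0, 6, 8, 8, 12, 0]
append a[0]+a[7] = 4+0 = 4 → [4, 3, 0, 6, 8, 8, 12, 0, 4]
a[-1] = a[-1]*a[-1] = 4*4 = 16 → [4, 3, 0, 6, 8, 8, 12, 0, 16]
a[3] = a[7]*a[0] = 0*4 = 0 → [4, 3, 0, 0, 8, 8, 12, 0, 16]
append a[2]+a[1] = 0+3 = 3 → [4, 3, 0, 0, 8, 8, 12, 0, 16, 3]
a[-1] = a[-1]-a[0] = 3-4 = -1 → [4, 3, 0, 0, 8, 8, 12, 0, 16, -1]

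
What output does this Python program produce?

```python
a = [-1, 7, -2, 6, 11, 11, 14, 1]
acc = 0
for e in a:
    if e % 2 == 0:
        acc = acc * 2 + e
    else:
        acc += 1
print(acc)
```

39

e=-1: not even, acc = 0+1 = 1
e=7: not even, acc = 1+1 = 2
e=-2: even, acc = 2*2+(-2) = 2
e=6: even, acc = 2*2+6 = 10
e=11: not even, acc = 10+1 = 11
e=11: not even, acc = 11+1 = 12
e=14: even, acc = 12*2+14 = 38
e=1: not even, acc = 38+1 = 39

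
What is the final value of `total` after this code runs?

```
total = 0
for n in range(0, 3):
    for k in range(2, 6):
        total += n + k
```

54

n=0,k=2: total = 0+2 = 2
n=0,k=3: total = 2+3 = 5
n=0,k=4: total = 5+4 = 9
n=0,k=5: total = 9+5 = 14
n=1,k=2: total = 14+3 = 17
n=1,k=3: total = 17+4 = 21
n=1,k=4: total = 21+5 = 26
n=1,k=5: total = 26+6 = 32
n=2,k=2: total = 32+4 = 36
n=2,k=3: total = 36+5 = 41
n=2,k=4: total = 41+6 = 47
n=2,k=5: total = 47+7 = 54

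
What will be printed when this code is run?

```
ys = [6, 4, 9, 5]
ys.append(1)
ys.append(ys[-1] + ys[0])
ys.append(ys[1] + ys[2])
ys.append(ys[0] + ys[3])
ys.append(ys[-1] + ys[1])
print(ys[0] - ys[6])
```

-7

append 1 → [6, 4, 9, 5, 1]
append ys[-1]+ys[0] = 1+6 = 7 → [6, 4, 9, 5, 1, 7]
append ys[1]+ys[2] = 4+9 = 13 → [6, 4, 9, 5, 1, 7, 13]
append ys[0]+ys[3] = 6+5 = 11 → [6, 4, 9, 5, 1, 7, 13, 11]
append ys[-1]+ys[1] = 11+4 = 15 → [6, 4, 9, 5, 1, 7, 13, 11, 15]
ys[0]-ys[6] = 6-13 = -7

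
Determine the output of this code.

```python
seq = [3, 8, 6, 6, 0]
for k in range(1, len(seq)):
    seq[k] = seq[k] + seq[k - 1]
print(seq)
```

[3, 11, 17, 23, 23]

k=1: seq[1] = 8+3 = 11 → [3, 11, 6, 6, 0]
k=2: seq[2] = 6+11 = 17 → [3, 11, 17, 6, 0]
k=3: seq[3] = 6+17 = 23 → [3, 11, 17, 23, 0]
k=4: seq[4] = 0+23 = 23 → [3, 11, 17, 23, 23]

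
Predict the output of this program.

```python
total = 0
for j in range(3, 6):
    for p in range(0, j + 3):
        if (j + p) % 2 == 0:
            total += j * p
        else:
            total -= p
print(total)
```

128

j=3,p=0: odd sum, total = 0-0 = 0
j=3,p=1: even sum, total = 0+3 = 3
j=3,p=2: odd sum, total = 3-2 = 1
j=3,p=3: even sum, total = 1+9 = 10
j=3,p=4: odd sum, total = 10-4 = 6
j=3,p=5: even sum, total = 6+15 = 21
j=4,p=0: even sum, total = 21+0 = 21
j=4,p=1: odd sum, total = 21-1 = 20
j=4,p=2: even sum, total = 20+8 = 28
j=4,p=3: odd sum, total = 28-3 = 25
j=4,p=4: even sum, total = 25+16 = 41
j=4,p=5: odd sum, total = 41-5 = 36
j=4,p=6: even sum, total = 36+24 = 60
j=5,p=0: odd sum, total = 60-0 = 60
j=5,p=1: even sum, total = 60+5 = 65
j=5,p=2: odd sum, total = 65-2 = 63
j=5,p=3: even sum, total = 63+15 = 78
j=5,p=4: odd sum, total = 78-4 = 74
j=5,p=5: even sum, total = 74+25 = 99
j=5,p=6: odd sum, total = 99-6 = 93
j=5,p=7: even sum, total = 93+35 = 128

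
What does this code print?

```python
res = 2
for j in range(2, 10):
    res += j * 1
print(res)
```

j=2: res = 2+2*1 = 4
j=3: res = 4+3*1 = 7
j=4: res = 7+4*1 = 11
j=5: res = 11+5*1 = 16
j=6: res = 16+6*1 = 22
j=7: res = 22+7*1 = 29
j=8: res = 29+8*1 = 37
j=9: res = 37+9*1 = 46

46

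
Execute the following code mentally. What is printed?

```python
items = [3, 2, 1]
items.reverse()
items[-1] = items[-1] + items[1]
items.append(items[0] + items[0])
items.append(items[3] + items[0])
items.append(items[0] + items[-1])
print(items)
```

reverse → [1, 2, 3]
items[-1] = items[-1]+items[1] = 3+2 = 5 → [1, 2, 5]
append items[0]+items[0] = 1+1 = 2 → [1, 2, 5, 2]
append items[3]+items[0] = 2+1 = 3 → [1, 2, 5, 2, 3]
append items[0]+items[-1] = 1+3 = 4 → [1, 2, 5, 2, 3, 4]

[1, 2, 5, 2, 3, 4]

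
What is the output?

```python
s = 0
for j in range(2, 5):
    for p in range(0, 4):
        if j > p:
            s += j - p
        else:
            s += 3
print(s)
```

28

j=2,p=0: 2>0, s = 0+2 = 2
j=2,p=1: 2>1, s = 2+1 = 3
j=2,p=2: not 2>2, s = 3+3 = 6
j=2,p=3: not 2>3, s = 6+3 = 9
j=3,p=0: 3>0, s = 9+3 = 12
j=3,p=1: 3>1, s = 12+2 = 14
j=3,p=2: 3>2, s = 14+1 = 15
j=3,p=3: not 3>3, s = 15+3 = 18
j=4,p=0: 4>0, s = 18+4 = 22
j=4,p=1: 4>1, s = 22+3 = 25
j=4,p=2: 4>2, s = 25+2 = 27
j=4,p=3: 4>3, s = 27+1 = 28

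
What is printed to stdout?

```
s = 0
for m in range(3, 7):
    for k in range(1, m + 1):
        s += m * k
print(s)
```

m=3,k=1: s = 0+3 = 3
m=3,k=2: s = 3+6 = 9
m=3,k=3: s = 9+9 = 18
m=4,k=1: s = 18+4 = 22
m=4,k=2: s = 22+8 = 30
m=4,k=3: s = 30+12 = 42
m=4,k=4: s = 42+16 = 58
m=5,k=1: s = 58+5 = 63
m=5,k=2: s = 63+10 = 73
m=5,k=3: s = 73+15 = 88
m=5,k=4: s = 88+20 = 108
m=5,k=5: s = 108+25 = 133
m=6,k=1: s = 133+6 = 139
m=6,k=2: s = 139+12 = 151
m=6,k=3: s = 151+18 = 169
m=6,k=4: s = 169+24 = 193
m=6,k=5: s = 193+30 = 223
m=6,k=6: s = 223+36 = 259

259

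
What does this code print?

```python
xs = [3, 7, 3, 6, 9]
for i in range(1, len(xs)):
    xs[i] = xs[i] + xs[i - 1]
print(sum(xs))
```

i=1: xs[1] = 7+3 = 10 → [3, 10, 3, 6, 9]
i=2: xs[2] = 3+10 = 13 → [3, 10, 13, 6, 9]
i=3: xs[3] = 6+13 = 19 → [3, 10, 13, 19, 9]
i=4: xs[4] = 9+19 = 28 → [3, 10, 13, 19, 28]
sum = 73

73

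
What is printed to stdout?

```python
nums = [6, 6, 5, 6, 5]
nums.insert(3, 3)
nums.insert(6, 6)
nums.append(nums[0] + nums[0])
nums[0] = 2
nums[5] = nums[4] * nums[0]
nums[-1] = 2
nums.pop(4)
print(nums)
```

[2, 6, 5, 3, 12, 6, 2]

insert 3 at 3 → [6, 6, 5, 3, 6, 5]
insert 6 at 6 → [6, 6, 5, 3, 6, 5, 6]
append nums[0]+nums[0] = 6+6 = 12 → [6, 6, 5, 3, 6, 5, 6, 12]
nums[0] = 2 → [2, 6, 5, 3, 6, 5, 6, 12]
nums[5] = nums[4]*nums[0] = 6*2 = 12 → [2, 6, 5, 3, 6, 12, 6, 12]
nums[-1] = 2 → [2, 6, 5, 3, 6, 12, 6, 2]
pop(4) removes 6 → [2, 6, 5, 3, 12, 6, 2]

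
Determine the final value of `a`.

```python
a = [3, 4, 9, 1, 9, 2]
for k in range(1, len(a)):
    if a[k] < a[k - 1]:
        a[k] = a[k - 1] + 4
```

[3, 4, 9, 13, 17, 21]

k=1: 4>=3, unchanged → [3, 4, 9, 1, 9, 2]
k=2: 9>=4, unchanged → [3, 4, 9, 1, 9, 2]
k=3: 1<9, a[3] = 9+4 = 13 → [3, 4, 9, 13, 9, 2]
k=4: 9<13, a[4] = 13+4 = 17 → [3, 4, 9, 13, 17, 2]
k=5: 2<17, a[5] = 17+4 = 21 → [3, 4, 9, 13, 17, 21]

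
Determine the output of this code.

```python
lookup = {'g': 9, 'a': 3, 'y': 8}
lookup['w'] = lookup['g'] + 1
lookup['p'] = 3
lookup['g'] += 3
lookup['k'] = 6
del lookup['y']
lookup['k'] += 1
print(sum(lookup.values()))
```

35

lookup['w'] = lookup['g']+1 = 10 → {'g': 9, 'a': 3, 'y': 8, 'w': 10}
lookup['p'] = 3 → {'g': 9, 'a': 3, 'y': 8, 'w': 10, 'p': 3}
lookup['g'] = 9+3 = 12 → {'g': 12, 'a': 3, 'y': 8, 'w': 10, 'p': 3}
lookup['k'] = 6 → {'g': 12, 'a': 3, 'y': 8, 'w': 10, 'p': 3, 'k': 6}
del 'y' → {'g': 12, 'a': 3, 'w': 10, 'p': 3, 'k': 6}
lookup['k'] = 6+1 = 7 → {'g': 12, 'a': 3, 'w': 10, 'p': 3, 'k': 7}
sum of values = 35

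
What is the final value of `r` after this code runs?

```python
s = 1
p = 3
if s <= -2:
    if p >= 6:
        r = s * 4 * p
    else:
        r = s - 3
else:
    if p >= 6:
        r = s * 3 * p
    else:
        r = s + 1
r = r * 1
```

2

s=1, p=3
s <= -2 is False; p >= 6 is False
→ r = s + 1 = 2
r = 2*1 = 2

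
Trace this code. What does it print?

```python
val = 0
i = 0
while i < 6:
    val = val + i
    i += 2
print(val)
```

6

i=0: val = 0+0 = 0
i=2: val = 0+2 = 2
i=4: val = 2+4 = 6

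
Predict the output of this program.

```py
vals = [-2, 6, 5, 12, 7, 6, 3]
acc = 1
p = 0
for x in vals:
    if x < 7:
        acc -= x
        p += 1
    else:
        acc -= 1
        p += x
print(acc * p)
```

-456

x=-2: <7, acc = 1-(-2) = 3; p=1
x=6: <7, acc = 3-6 = -3; p=2
x=5: <7, acc = (-3)-5 = -8; p=3
x=12: not <7, acc = (-8)-1 = -9; p=15
x=7: not <7, acc = (-9)-1 = -10; p=22
x=6: <7, acc = (-10)-6 = -16; p=23
x=3: <7, acc = (-16)-3 = -19; p=24
acc*p = (-19)*24 = -456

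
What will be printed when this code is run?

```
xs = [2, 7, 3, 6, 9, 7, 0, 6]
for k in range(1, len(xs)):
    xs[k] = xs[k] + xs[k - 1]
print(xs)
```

[2, 9, 12, 18, 27, 34, 34, 40]

k=1: xs[1] = 7+2 = 9 → [2, 9, 3, 6, 9, 7, 0, 6]
k=2: xs[2] = 3+9 = 12 → [2, 9, 12, 6, 9, 7, 0, 6]
k=3: xs[3] = 6+12 = 18 → [2, 9, 12, 18, 9, 7, 0, 6]
k=4: xs[4] = 9+18 = 27 → [2, 9, 12, 18, 27, 7, 0, 6]
k=5: xs[5] = 7+27 = 34 → [2, 9, 12, 18, 27, 34, 0, 6]
k=6: xs[6] = 0+34 = 34 → [2, 9, 12, 18, 27, 34, 34, 6]
k=7: xs[7] = 6+34 = 40 → [2, 9, 12, 18, 27, 34, 34, 40]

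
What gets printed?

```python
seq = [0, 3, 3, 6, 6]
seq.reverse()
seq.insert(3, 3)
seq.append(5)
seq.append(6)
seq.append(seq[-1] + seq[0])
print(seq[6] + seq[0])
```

reverse → [6, 6, 3, 3, 0]
insert 3 at 3 → [6, 6, 3, 3, 3, 0]
append 5 → [6, 6, 3, 3, 3, 0, 5]
append 6 → [6, 6, 3, 3, 3, 0, 5, 6]
append seq[-1]+seq[0] = 6+6 = 12 → [6, 6, 3, 3, 3, 0, 5, 6, 12]
seq[6]+seq[0] = 5+6 = 11

11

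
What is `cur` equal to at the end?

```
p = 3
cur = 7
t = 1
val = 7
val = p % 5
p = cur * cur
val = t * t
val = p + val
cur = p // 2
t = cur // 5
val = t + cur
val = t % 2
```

val = 3%5 = 3
p = 7*7 = 49
val = 1*1 = 1
val = 49+1 = 50
cur = 49//2 = 24
t = 24//5 = 4
val = 4+24 = 28
val = 4%2 = 0

24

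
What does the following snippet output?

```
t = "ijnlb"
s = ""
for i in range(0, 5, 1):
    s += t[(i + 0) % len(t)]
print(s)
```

ijnlb

i=0: add t[0]='i' → 'i'
i=1: add t[1]='j' → 'ij'
i=2: add t[2]='n' → 'ijn'
i=3: add t[3]='l' → 'ijnl'
i=4: add t[4]='b' → 'ijnlb'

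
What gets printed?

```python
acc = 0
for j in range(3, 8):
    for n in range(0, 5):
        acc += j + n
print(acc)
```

175

j=3,n=0: acc = 0+3 = 3
j=3,n=1: acc = 3+4 = 7
j=3,n=2: acc = 7+5 = 12
j=3,n=3: acc = 12+6 = 18
j=3,n=4: acc = 18+7 = 25
j=4,n=0: acc = 25+4 = 29
j=4,n=1: acc = 29+5 = 34
j=4,n=2: acc = 34+6 = 40
j=4,n=3: acc = 40+7 = 47
j=4,n=4: acc = 47+8 = 55
j=5,n=0: acc = 55+5 = 60
j=5,n=1: acc = 60+6 = 66
j=5,n=2: acc = 66+7 = 73
j=5,n=3: acc = 73+8 = 81
j=5,n=4: acc = 81+9 = 90
j=6,n=0: acc = 90+6 = 96
j=6,n=1: acc = 96+7 = 103
j=6,n=2: acc = 103+8 = 111
j=6,n=3: acc = 111+9 = 120
j=6,n=4: acc = 120+10 = 130
j=7,n=0: acc = 130+7 = 137
j=7,n=1: acc = 137+8 = 145
j=7,n=2: acc = 145+9 = 154
j=7,n=3: acc = 154+10 = 164
j=7,n=4: acc = 164+11 = 175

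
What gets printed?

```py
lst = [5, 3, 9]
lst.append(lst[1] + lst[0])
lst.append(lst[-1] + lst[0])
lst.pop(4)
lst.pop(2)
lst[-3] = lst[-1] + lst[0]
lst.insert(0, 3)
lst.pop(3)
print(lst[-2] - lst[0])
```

10

append lst[1]+lst[0] = 3+5 = 8 → [5, 3, 9, 8]
append lst[-1]+lst[0] = 8+5 = 13 → [5, 3, 9, 8, 13]
pop(4) removes 13 → [5, 3, 9, 8]
pop(2) removes 9 → [5, 3, 8]
lst[-3] = lst[-1]+lst[0] = 8+5 = 13 → [13, 3, 8]
insert 3 at 0 → [3, 13, 3, 8]
pop(3) removes 8 → [3, 13, 3]
lst[-2]-lst[0] = 13-3 = 10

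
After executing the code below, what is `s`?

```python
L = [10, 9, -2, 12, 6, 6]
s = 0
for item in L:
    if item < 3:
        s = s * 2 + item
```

-2

item=10: not <3
item=9: not <3
item=-2: <3, s = 0*2+(-2) = -2
item=12: not <3
item=6: not <3
item=6: not <3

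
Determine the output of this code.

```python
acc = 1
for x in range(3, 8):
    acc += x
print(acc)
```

x=3: acc = 1+3 = 4
x=4: acc = 4+4 = 8
x=5: acc = 8+5 = 13
x=6: acc = 13+6 = 19
x=7: acc = 19+7 = 26

26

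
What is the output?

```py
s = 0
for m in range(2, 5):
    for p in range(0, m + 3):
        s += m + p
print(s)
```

m=2,p=0: s = 0+2 = 2
m=2,p=1: s = 2+3 = 5
m=2,p=2: s = 5+4 = 9
m=2,p=3: s = 9+5 = 14
m=2,p=4: s = 14+6 = 20
m=3,p=0: s = 20+3 = 23
m=3,p=1: s = 23+4 = 27
m=3,p=2: s = 27+5 = 32
m=3,p=3: s = 32+6 = 38
m=3,p=4: s = 38+7 = 45
m=3,p=5: s = 45+8 = 53
m=4,p=0: s = 53+4 = 57
m=4,p=1: s = 57+5 = 62
m=4,p=2: s = 62+6 = 68
m=4,p=3: s = 68+7 = 75
m=4,p=4: s = 75+8 = 83
m=4,p=5: s = 83+9 = 92
m=4,p=6: s = 92+10 = 102

102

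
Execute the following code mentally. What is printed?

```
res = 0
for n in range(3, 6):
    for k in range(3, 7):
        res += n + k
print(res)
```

102

n=3,k=3: res = 0+6 = 6
n=3,k=4: res = 6+7 = 13
n=3,k=5: res = 13+8 = 21
n=3,k=6: res = 21+9 = 30
n=4,k=3: res = 30+7 = 37
n=4,k=4: res = 37+8 = 45
n=4,k=5: res = 45+9 = 54
n=4,k=6: res = 54+10 = 64
n=5,k=3: res = 64+8 = 72
n=5,k=4: res = 72+9 = 81
n=5,k=5: res = 81+10 = 91
n=5,k=6: res = 91+11 = 102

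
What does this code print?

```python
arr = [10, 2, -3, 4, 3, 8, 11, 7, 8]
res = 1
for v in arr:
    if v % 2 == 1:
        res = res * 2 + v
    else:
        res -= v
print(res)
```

v=10: not odd, res = 1-10 = -9
v=2: not odd, res = (-9)-2 = -11
v=-3: odd, res = (-11)*2+(-3) = -25
v=4: not odd, res = (-25)-4 = -29
v=3: odd, res = (-29)*2+3 = -55
v=8: not odd, res = (-55)-8 = -63
v=11: odd, res = (-63)*2+11 = -115
v=7: odd, res = (-115)*2+7 = -223
v=8: not odd, res = (-223)-8 = -231

-231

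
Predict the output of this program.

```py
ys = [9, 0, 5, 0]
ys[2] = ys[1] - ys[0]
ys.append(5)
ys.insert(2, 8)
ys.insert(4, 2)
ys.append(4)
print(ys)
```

ys[2] = ys[1]-ys[0] = 0-9 = -9 → [9, 0, -9, 0]
append 5 → [9, 0, -9, 0, 5]
insert 8 at 2 → [9, 0, 8, -9, 0, 5]
insert 2 at 4 → [9, 0, 8, -9, 2, 0, 5]
append 4 → [9, 0, 8, -9, 2, 0, 5, 4]

[9, 0, 8, -9, 2, 0, 5, 4]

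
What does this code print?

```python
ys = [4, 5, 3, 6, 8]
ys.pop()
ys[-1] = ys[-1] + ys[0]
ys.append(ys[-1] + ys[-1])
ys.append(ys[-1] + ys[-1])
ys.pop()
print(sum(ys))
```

pop() removes 8 → [4, 5, 3, 6]
ys[-1] = ys[-1]+ys[0] = 6+4 = 10 → [4, 5, 3, 10]
append ys[-1]+ys[-1] = 10+10 = 20 → [4, 5, 3, 10, 20]
append ys[-1]+ys[-1] = 20+20 = 40 → [4, 5, 3, 10, 20, 40]
pop() removes 40 → [4, 5, 3, 10, 20]
sum = 42

42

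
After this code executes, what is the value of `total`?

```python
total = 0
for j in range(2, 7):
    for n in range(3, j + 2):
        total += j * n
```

j=2,n=3: total = 0+6 = 6
j=3,n=3: total = 6+9 = 15
j=3,n=4: total = 15+12 = 27
j=4,n=3: total = 27+12 = 39
j=4,n=4: total = 39+16 = 55
j=4,n=5: total = 55+20 = 75
j=5,n=3: total = 75+15 = 90
j=5,n=4: total = 90+20 = 110
j=5,n=5: total = 110+25 = 135
j=5,n=6: total = 135+30 = 165
j=6,n=3: total = 165+18 = 183
j=6,n=4: total = 183+24 = 207
j=6,n=5: total = 207+30 = 237
j=6,n=6: total = 237+36 = 273
j=6,n=7: total = 273+42 = 315

315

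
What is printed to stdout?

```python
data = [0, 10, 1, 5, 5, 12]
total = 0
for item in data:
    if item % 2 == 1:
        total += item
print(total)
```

item=0: not odd
item=10: not odd
item=1: odd, total = 0+1 = 1
item=5: odd, total = 1+5 = 6
item=5: odd, total = 6+5 = 11
item=12: not odd

11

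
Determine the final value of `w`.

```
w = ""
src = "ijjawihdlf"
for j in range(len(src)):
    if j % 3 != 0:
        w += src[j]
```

'jjwidl'

j=0: skip
j=1: add 'j' → 'j'
j=2: add 'j' → 'jj'
j=3: skip
j=4: add 'w' → 'jjw'
j=5: add 'i' → 'jjwi'
j=6: skip
j=7: add 'd' → 'jjwid'
j=8: add 'l' → 'jjwidl'
j=9: skip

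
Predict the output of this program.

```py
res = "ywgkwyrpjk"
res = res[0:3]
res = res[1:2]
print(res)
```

w

slice [0:3] → 'ywg'
slice [1:2] → 'w'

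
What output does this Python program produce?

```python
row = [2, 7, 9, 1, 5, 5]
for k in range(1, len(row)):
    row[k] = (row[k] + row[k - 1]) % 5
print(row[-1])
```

4

k=1: row[1] = (7+2)%5 = 4 → [2, 4, 9, 1, 5, 5]
k=2: row[2] = (9+4)%5 = 3 → [2, 4, 3, 1, 5, 5]
k=3: row[3] = (1+3)%5 = 4 → [2, 4, 3, 4, 5, 5]
k=4: row[4] = (5+4)%5 = 4 → [2, 4, 3, 4, 4, 5]
k=5: row[5] = (5+4)%5 = 4 → [2, 4, 3, 4, 4, 4]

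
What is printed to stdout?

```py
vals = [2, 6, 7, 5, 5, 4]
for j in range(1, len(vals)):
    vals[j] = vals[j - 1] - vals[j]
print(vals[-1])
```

-25

j=1: vals[1] = 2-6 = -4 → [2, -4, 7, 5, 5, 4]
j=2: vals[2] = (-4)-7 = -11 → [2, -4, -11, 5, 5, 4]
j=3: vals[3] = (-11)-5 = -16 → [2, -4, -11, -16, 5, 4]
j=4: vals[4] = (-16)-5 = -21 → [2, -4, -11, -16, -21, 4]
j=5: vals[5] = (-21)-4 = -25 → [2, -4, -11, -16, -21, -25]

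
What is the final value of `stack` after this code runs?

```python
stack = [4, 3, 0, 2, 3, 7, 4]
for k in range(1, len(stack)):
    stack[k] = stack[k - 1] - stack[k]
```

k=1: stack[1] = 4-3 = 1 → [4, 1, 0, 2, 3, 7, 4]
k=2: stack[2] = 1-0 = 1 → [4, 1, 1, 2, 3, 7, 4]
k=3: stack[3] = 1-2 = -1 → [4, 1, 1, -1, 3, 7, 4]
k=4: stack[4] = (-1)-3 = -4 → [4, 1, 1, -1, -4, 7, 4]
k=5: stack[5] = (-4)-7 = -11 → [4, 1, 1, -1, -4, -11, 4]
k=6: stack[6] = (-11)-4 = -15 → [4, 1, 1, -1, -4, -11, -15]

[4, 1, 1, -1, -4, -11, -15]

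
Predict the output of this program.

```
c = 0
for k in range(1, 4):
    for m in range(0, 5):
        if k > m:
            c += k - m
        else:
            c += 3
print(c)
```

37

k=1,m=0: 1>0, c = 0+1 = 1
k=1,m=1: not 1>1, c = 1+3 = 4
k=1,m=2: not 1>2, c = 4+3 = 7
k=1,m=3: not 1>3, c = 7+3 = 10
k=1,m=4: not 1>4, c = 10+3 = 13
k=2,m=0: 2>0, c = 13+2 = 15
k=2,m=1: 2>1, c = 15+1 = 16
k=2,m=2: not 2>2, c = 16+3 = 19
k=2,m=3: not 2>3, c = 19+3 = 22
k=2,m=4: not 2>4, c = 22+3 = 25
k=3,m=0: 3>0, c = 25+3 = 28
k=3,m=1: 3>1, c = 28+2 = 30
k=3,m=2: 3>2, c = 30+1 = 31
k=3,m=3: not 3>3, c = 31+3 = 34
k=3,m=4: not 3>4, c = 34+3 = 37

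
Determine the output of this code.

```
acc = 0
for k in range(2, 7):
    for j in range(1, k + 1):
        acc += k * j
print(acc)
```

265

k=2,j=1: acc = 0+2 = 2
k=2,j=2: acc = 2+4 = 6
k=3,j=1: acc = 6+3 = 9
k=3,j=2: acc = 9+6 = 15
k=3,j=3: acc = 15+9 = 24
k=4,j=1: acc = 24+4 = 28
k=4,j=2: acc = 28+8 = 36
k=4,j=3: acc = 36+12 = 48
k=4,j=4: acc = 48+16 = 64
k=5,j=1: acc = 64+5 = 69
k=5,j=2: acc = 69+10 = 79
k=5,j=3: acc = 79+15 = 94
k=5,j=4: acc = 94+20 = 114
k=5,j=5: acc = 114+25 = 139
k=6,j=1: acc = 139+6 = 145
k=6,j=2: acc = 145+12 = 157
k=6,j=3: acc = 157+18 = 175
k=6,j=4: acc = 175+24 = 199
k=6,j=5: acc = 199+30 = 229
k=6,j=6: acc = 229+36 = 265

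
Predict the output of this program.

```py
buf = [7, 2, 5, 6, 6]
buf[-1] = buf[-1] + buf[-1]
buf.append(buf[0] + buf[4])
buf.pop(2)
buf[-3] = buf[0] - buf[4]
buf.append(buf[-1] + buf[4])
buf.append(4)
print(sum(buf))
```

buf[-1] = buf[-1]+buf[-1] = 6+6 = 12 → [7, 2, 5, 6, 12]
append buf[0]+buf[4] = 7+12 = 19 → [7, 2, 5, 6, 12, 19]
pop(2) removes 5 → [7, 2, 6, 12, 19]
buf[-3] = buf[0]-buf[4] = 7-19 = -12 → [7, 2, -12, 12, 19]
append buf[-1]+buf[4] = 19+19 = 38 → [7, 2, -12, 12, 19, 38]
append 4 → [7, 2, -12, 12, 19, 38, 4]
sum = 70

70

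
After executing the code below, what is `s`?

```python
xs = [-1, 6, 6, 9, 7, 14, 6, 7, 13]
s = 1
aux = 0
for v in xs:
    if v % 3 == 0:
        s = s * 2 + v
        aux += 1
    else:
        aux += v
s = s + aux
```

156

v=-1: not %3==0; aux=-1
v=6: %3==0, s = 1*2+6 = 8; aux=0
v=6: %3==0, s = 8*2+6 = 22; aux=1
v=9: %3==0, s = 22*2+9 = 53; aux=2
v=7: not %3==0; aux=9
v=14: not %3==0; aux=23
v=6: %3==0, s = 53*2+6 = 112; aux=24
v=7: not %3==0; aux=31
v=13: not %3==0; aux=44
s+aux = 112+44 = 156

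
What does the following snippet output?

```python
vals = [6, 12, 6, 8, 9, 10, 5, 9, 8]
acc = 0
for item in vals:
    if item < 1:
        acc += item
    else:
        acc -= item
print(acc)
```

-73

item=6: not <1, acc = 0-6 = -6
item=12: not <1, acc = (-6)-12 = -18
item=6: not <1, acc = (-18)-6 = -24
item=8: not <1, acc = (-24)-8 = -32
item=9: not <1, acc = (-32)-9 = -41
item=10: not <1, acc = (-41)-10 = -51
item=5: not <1, acc = (-51)-5 = -56
item=9: not <1, acc = (-56)-9 = -65
item=8: not <1, acc = (-65)-8 = -73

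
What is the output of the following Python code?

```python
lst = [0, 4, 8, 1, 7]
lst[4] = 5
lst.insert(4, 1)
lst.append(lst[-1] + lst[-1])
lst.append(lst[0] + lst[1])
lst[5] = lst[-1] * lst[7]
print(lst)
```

lst[4] = 5 → [0, 4, 8, 1, 5]
insert 1 at 4 → [0, 4, 8, 1, 1, 5]
append lst[-1]+lst[-1] = 5+5 = 10 → [0, 4, 8, 1, 1, 5, 10]
append lst[0]+lst[1] = 0+4 = 4 → [0, 4, 8, 1, 1, 5, 10, 4]
lst[5] = lst[-1]*lst[7] = 4*4 = 16 → [0, 4, 8, 1, 1, 16, 10, 4]

[0, 4, 8, 1, 1, 16, 10, 4]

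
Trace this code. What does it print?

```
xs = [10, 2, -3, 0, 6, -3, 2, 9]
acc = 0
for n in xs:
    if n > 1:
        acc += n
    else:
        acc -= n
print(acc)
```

n=10: >1, acc = 0+10 = 10
n=2: >1, acc = 10+2 = 12
n=-3: not >1, acc = 12-(-3) = 15
n=0: not >1, acc = 15-0 = 15
n=6: >1, acc = 15+6 = 21
n=-3: not >1, acc = 21-(-3) = 24
n=2: >1, acc = 24+2 = 26
n=9: >1, acc = 26+9 = 35

35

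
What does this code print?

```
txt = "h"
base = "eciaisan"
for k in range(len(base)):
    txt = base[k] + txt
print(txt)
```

k=0: prepend 'e' → 'eh'
k=1: prepend 'c' → 'ceh'
k=2: prepend 'i' → 'iceh'
k=3: prepend 'a' → 'aiceh'
k=4: prepend 'i' → 'iaiceh'
k=5: prepend 's' → 'siaiceh'
k=6: prepend 'a' → 'asiaiceh'
k=7: prepend 'n' → 'nasiaiceh'

nasiaiceh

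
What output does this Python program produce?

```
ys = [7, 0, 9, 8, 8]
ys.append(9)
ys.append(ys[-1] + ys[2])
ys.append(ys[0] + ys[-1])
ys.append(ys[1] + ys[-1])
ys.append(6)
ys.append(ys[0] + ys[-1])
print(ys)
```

append 9 → [7, 0, 9, 8, 8, 9]
append ys[-1]+ys[2] = 9+9 = 18 → [7, 0, 9, 8, 8, 9, 18]
append ys[0]+ys[-1] = 7+18 = 25 → [7, 0, 9, 8, 8, 9, 18, 25]
append ys[1]+ys[-1] = 0+25 = 25 → [7, 0, 9, 8, 8, 9, 18, 25, 25]
append 6 → [7, 0, 9, 8, 8, 9, 18, 25, 25, 6]
append ys[0]+ys[-1] = 7+6 = 13 → [7, 0, 9, 8, 8, 9, 18, 25, 25, 6, 13]

[7, 0, 9, 8, 8, 9, 18, 25, 25, 6, 13]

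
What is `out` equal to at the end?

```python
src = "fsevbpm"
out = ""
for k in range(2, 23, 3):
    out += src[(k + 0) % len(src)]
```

'epsbfvm'

k=2: add src[2]='e' → 'e'
k=5: add src[5]='p' → 'ep'
k=8: add src[1]='s' → 'eps'
k=11: add src[4]='b' → 'epsb'
k=14: add src[0]='f' → 'epsbf'
k=17: add src[3]='v' → 'epsbfv'
k=20: add src[6]='m' → 'epsbfvm'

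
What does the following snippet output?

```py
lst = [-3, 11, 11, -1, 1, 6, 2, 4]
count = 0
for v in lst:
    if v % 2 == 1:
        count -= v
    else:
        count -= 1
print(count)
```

-22

v=-3: odd, count = 0-(-3) = 3
v=11: odd, count = 3-11 = -8
v=11: odd, count = (-8)-11 = -19
v=-1: odd, count = (-19)-(-1) = -18
v=1: odd, count = (-18)-1 = -19
v=6: not odd, count = (-19)-1 = -20
v=2: not odd, count = (-20)-1 = -21
v=4: not odd, count = (-21)-1 = -22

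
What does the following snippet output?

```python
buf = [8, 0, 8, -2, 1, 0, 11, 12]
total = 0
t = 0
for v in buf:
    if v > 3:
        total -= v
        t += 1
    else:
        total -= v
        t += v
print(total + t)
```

v=8: >3, total = 0-8 = -8; t=1
v=0: not >3, total = (-8)-0 = -8; t=1
v=8: >3, total = (-8)-8 = -16; t=2
v=-2: not >3, total = (-16)-(-2) = -14; t=0
v=1: not >3, total = (-14)-1 = -15; t=1
v=0: not >3, total = (-15)-0 = -15; t=1
v=11: >3, total = (-15)-11 = -26; t=2
v=12: >3, total = (-26)-12 = -38; t=3
total+t = (-38)+3 = -35

-35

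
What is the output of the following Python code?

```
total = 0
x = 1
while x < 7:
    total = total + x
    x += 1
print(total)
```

x=1: total = 0+1 = 1
x=2: total = 1+2 = 3
x=3: total = 3+3 = 6
x=4: total = 6+4 = 10
x=5: total = 10+5 = 15
x=6: total = 15+6 = 21

21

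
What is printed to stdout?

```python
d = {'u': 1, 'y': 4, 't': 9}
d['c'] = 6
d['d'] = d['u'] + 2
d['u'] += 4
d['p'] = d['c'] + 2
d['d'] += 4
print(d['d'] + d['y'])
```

11

d['c'] = 6 → {'u': 1, 'y': 4, 't': 9, 'c': 6}
d['d'] = d['u']+2 = 3 → {'u': 1, 'y': 4, 't': 9, 'c': 6, 'd': 3}
d['u'] = 1+4 = 5 → {'u': 5, 'y': 4, 't': 9, 'c': 6, 'd': 3}
d['p'] = d['c']+2 = 8 → {'u': 5, 'y': 4, 't': 9, 'c': 6, 'd': 3, 'p': 8}
d['d'] = 3+4 = 7 → {'u': 5, 'y': 4, 't': 9, 'c': 6, 'd': 7, 'p': 8}
d['d']+d['y'] = 7+4 = 11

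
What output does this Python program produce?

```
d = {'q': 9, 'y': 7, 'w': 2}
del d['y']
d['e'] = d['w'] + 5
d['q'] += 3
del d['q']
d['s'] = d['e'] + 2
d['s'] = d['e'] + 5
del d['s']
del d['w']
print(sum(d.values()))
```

7

del 'y' → {'q': 9, 'w': 2}
d['e'] = d['w']+5 = 7 → {'q': 9, 'w': 2, 'e': 7}
d['q'] = 9+3 = 12 → {'q': 12, 'w': 2, 'e': 7}
del 'q' → {'w': 2, 'e': 7}
d['s'] = d['e']+2 = 9 → {'w': 2, 'e': 7, 's': 9}
d['s'] = d['e']+5 = 12 → {'w': 2, 'e': 7, 's': 12}
del 's' → {'w': 2, 'e': 7}
del 'w' → {'e': 7}
sum of values = 7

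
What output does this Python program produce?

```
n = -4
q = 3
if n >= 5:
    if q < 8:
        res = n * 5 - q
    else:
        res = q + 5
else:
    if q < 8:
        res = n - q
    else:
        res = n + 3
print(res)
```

-7

n=-4, q=3
n >= 5 is False; q < 8 is True
→ res = n - q = -7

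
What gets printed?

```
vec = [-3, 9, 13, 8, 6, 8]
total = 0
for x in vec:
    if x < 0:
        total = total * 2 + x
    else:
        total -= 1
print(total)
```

-8

x=-3: <0, total = 0*2+(-3) = -3
x=9: not <0, total = (-3)-1 = -4
x=13: not <0, total = (-4)-1 = -5
x=8: not <0, total = (-5)-1 = -6
x=6: not <0, total = (-6)-1 = -7
x=8: not <0, total = (-7)-1 = -8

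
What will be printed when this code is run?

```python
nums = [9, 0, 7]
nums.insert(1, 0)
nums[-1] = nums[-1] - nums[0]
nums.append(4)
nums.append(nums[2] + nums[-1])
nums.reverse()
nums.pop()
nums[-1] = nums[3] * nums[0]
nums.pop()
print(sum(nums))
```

insert 0 at 1 → [9, 0, 0, 7]
nums[-1] = nums[-1]-nums[0] = 7-9 = -2 → [9, 0, 0, -2]
append 4 → [9, 0, 0, -2, 4]
append nums[2]+nums[-1] = 0+4 = 4 → [9, 0, 0, -2, 4, 4]
reverse → [4, 4, -2, 0, 0, 9]
pop() removes 9 → [4, 4, -2, 0, 0]
nums[-1] = nums[3]*nums[0] = 0*4 = 0 → [4, 4, -2, 0, 0]
pop() removes 0 → [4, 4, -2, 0]
sum = 6

6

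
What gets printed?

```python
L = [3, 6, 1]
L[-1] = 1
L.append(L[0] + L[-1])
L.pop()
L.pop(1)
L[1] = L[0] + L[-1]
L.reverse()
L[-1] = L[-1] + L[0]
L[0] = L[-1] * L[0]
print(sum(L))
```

35

L[-1] = 1 → [3, 6, 1]
append L[0]+L[-1] = 3+1 = 4 → [3, 6, 1, 4]
pop() removes 4 → [3, 6, 1]
pop(1) removes 6 → [3, 1]
L[1] = L[0]+L[-1] = 3+1 = 4 → [3, 4]
reverse → [4, 3]
L[-1] = L[-1]+L[0] = 3+4 = 7 → [4, 7]
L[0] = L[-1]*L[0] = 7*4 = 28 → [28, 7]
sum = 35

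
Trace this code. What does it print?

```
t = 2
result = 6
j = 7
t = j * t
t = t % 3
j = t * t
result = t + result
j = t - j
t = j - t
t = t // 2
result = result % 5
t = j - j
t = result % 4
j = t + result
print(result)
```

3

t = 7*2 = 14
t = 14%3 = 2
j = 2*2 = 4
result = 2+6 = 8
j = 2-4 = -2
t = (-2)-2 = -4
t = (-4)//2 = -2
result = 8%5 = 3
t = (-2)-(-2) = 0
t = 3%4 = 3
j = 3+3 = 6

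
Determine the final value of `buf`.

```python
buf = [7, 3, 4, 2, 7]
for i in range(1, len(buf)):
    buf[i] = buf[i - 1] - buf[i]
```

[7, 4, 0, -2, -9]

i=1: buf[1] = 7-3 = 4 → [7, 4, 4, 2, 7]
i=2: buf[2] = 4-4 = 0 → [7, 4, 0, 2, 7]
i=3: buf[3] = 0-2 = -2 → [7, 4, 0, -2, 7]
i=4: buf[4] = (-2)-7 = -9 → [7, 4, 0, -2, -9]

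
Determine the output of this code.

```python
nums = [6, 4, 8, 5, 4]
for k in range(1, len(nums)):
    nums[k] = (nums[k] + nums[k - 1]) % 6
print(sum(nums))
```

18

k=1: nums[1] = (4+6)%6 = 4 → [6, 4, 8, 5, 4]
k=2: nums[2] = (8+4)%6 = 0 → [6, 4, 0, 5, 4]
k=3: nums[3] = (5+0)%6 = 5 → [6, 4, 0, 5, 4]
k=4: nums[4] = (4+5)%6 = 3 → [6, 4, 0, 5, 3]
sum = 18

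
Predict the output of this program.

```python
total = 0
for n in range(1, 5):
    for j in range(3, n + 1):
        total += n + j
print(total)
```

n=3,j=3: total = 0+6 = 6
n=4,j=3: total = 6+7 = 13
n=4,j=4: total = 13+8 = 21

21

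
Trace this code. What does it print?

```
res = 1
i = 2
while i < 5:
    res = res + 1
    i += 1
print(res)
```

i=2: res = 1+1 = 2
i=3: res = 2+1 = 3
i=4: res = 3+1 = 4

4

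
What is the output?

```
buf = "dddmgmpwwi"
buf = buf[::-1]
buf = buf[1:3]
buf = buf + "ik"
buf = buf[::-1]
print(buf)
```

kiww

reverse → 'iwwpmgmddd'
slice [1:3] → 'ww'
+ 'ik' → 'wwik'
reverse → 'kiww'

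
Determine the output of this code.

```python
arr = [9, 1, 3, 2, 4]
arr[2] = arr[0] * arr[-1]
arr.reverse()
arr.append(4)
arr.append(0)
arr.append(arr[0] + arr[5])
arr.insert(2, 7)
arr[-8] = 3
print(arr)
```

[4, 3, 7, 36, 1, 9, 4, 0, 8]

arr[2] = arr[0]*arr[-1] = 9*4 = 36 → [9, 1, 36, 2, 4]
reverse → [4, 2, 36, 1, 9]
append 4 → [4, 2, 36, 1, 9, 4]
append 0 → [4, 2, 36, 1, 9, 4, 0]
append arr[0]+arr[5] = 4+4 = 8 → [4, 2, 36, 1, 9, 4, 0, 8]
insert 7 at 2 → [4, 2, 7, 36, 1, 9, 4, 0, 8]
arr[-8] = 3 → [4, 3, 7, 36, 1, 9, 4, 0, 8]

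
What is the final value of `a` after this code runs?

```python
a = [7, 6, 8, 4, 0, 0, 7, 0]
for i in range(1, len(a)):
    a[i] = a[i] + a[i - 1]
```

i=1: a[1] = 6+7 = 13 → [7, 13, 8, 4, 0, 0, 7, 0]
i=2: a[2] = 8+13 = 21 → [7, 13, 21, 4, 0, 0, 7, 0]
i=3: a[3] = 4+21 = 25 → [7, 13, 21, 25, 0, 0, 7, 0]
i=4: a[4] = 0+25 = 25 → [7, 13, 21, 25, 25, 0, 7, 0]
i=5: a[5] = 0+25 = 25 → [7, 13, 21, 25, 25, 25, 7, 0]
i=6: a[6] = 7+25 = 32 → [7, 13, 21, 25, 25, 25, 32, 0]
i=7: a[7] = 0+32 = 32 → [7, 13, 21, 25, 25, 25, 32, 32]

[7, 13, 21, 25, 25, 25, 32, 32]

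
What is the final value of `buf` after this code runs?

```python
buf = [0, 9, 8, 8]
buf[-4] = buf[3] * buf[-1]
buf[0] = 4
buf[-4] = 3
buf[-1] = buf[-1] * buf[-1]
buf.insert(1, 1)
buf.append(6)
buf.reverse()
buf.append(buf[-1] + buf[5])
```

[6, 64, 8, 9, 1, 3, 6]

buf[-4] = buf[3]*buf[-1] = 8*8 = 64 → [64, 9, 8, 8]
buf[0] = 4 → [4, 9, 8, 8]
buf[-4] = 3 → [3, 9, 8, 8]
buf[-1] = buf[-1]*buf[-1] = 8*8 = 64 → [3, 9, 8, 64]
insert 1 at 1 → [3, 1, 9, 8, 64]
append 6 → [3, 1, 9, 8, 64, 6]
reverse → [6, 64, 8, 9, 1, 3]
append buf[-1]+buf[5] = 3+3 = 6 → [6, 64, 8, 9, 1, 3, 6]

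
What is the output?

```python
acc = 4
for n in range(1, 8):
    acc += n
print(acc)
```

32

n=1: acc = 4+1 = 5
n=2: acc = 5+2 = 7
n=3: acc = 7+3 = 10
n=4: acc = 10+4 = 14
n=5: acc = 14+5 = 19
n=6: acc = 19+6 = 25
n=7: acc = 25+7 = 32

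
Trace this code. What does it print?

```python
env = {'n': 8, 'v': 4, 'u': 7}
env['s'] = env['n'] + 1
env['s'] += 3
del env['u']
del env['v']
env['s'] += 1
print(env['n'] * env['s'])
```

104

env['s'] = env['n']+1 = 9 → {'n': 8, 'v': 4, 'u': 7, 's': 9}
env['s'] = 9+3 = 12 → {'n': 8, 'v': 4, 'u': 7, 's': 12}
del 'u' → {'n': 8, 'v': 4, 's': 12}
del 'v' → {'n': 8, 's': 12}
env['s'] = 12+1 = 13 → {'n': 8, 's': 13}
env['n']*env['s'] = 8*13 = 104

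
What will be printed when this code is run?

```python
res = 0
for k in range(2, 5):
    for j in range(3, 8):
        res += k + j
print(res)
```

120

k=2,j=3: res = 0+5 = 5
k=2,j=4: res = 5+6 = 11
k=2,j=5: res = 11+7 = 18
k=2,j=6: res = 18+8 = 26
k=2,j=7: res = 26+9 = 35
k=3,j=3: res = 35+6 = 41
k=3,j=4: res = 41+7 = 48
k=3,j=5: res = 48+8 = 56
k=3,j=6: res = 56+9 = 65
k=3,j=7: res = 65+10 = 75
k=4,j=3: res = 75+7 = 82
k=4,j=4: res = 82+8 = 90
k=4,j=5: res = 90+9 = 99
k=4,j=6: res = 99+10 = 109
k=4,j=7: res = 109+11 = 120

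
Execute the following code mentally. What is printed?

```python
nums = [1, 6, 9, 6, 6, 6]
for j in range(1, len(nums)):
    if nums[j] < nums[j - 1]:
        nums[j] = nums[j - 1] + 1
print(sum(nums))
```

j=1: 6>=1, unchanged → [1, 6, 9, 6, 6, 6]
j=2: 9>=6, unchanged → [1, 6, 9, 6, 6, 6]
j=3: 6<9, nums[3] = 9+1 = 10 → [1, 6, 9, 10, 6, 6]
j=4: 6<10, nums[4] = 10+1 = 11 → [1, 6, 9, 10, 11, 6]
j=5: 6<11, nums[5] = 11+1 = 12 → [1, 6, 9, 10, 11, 12]
sum = 49

49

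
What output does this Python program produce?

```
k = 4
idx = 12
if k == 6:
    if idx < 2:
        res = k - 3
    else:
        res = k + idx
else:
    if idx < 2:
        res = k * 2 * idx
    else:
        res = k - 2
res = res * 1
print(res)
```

2

k=4, idx=12
k == 6 is False; idx < 2 is False
→ res = k - 2 = 2
res = 2*1 = 2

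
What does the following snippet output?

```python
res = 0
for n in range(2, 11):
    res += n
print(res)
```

n=2: res = 0+2 = 2
n=3: res = 2+3 = 5
n=4: res = 5+4 = 9
n=5: res = 9+5 = 14
n=6: res = 14+6 = 20
n=7: res = 20+7 = 27
n=8: res = 27+8 = 35
n=9: res = 35+9 = 44
n=10: res = 44+10 = 54

54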